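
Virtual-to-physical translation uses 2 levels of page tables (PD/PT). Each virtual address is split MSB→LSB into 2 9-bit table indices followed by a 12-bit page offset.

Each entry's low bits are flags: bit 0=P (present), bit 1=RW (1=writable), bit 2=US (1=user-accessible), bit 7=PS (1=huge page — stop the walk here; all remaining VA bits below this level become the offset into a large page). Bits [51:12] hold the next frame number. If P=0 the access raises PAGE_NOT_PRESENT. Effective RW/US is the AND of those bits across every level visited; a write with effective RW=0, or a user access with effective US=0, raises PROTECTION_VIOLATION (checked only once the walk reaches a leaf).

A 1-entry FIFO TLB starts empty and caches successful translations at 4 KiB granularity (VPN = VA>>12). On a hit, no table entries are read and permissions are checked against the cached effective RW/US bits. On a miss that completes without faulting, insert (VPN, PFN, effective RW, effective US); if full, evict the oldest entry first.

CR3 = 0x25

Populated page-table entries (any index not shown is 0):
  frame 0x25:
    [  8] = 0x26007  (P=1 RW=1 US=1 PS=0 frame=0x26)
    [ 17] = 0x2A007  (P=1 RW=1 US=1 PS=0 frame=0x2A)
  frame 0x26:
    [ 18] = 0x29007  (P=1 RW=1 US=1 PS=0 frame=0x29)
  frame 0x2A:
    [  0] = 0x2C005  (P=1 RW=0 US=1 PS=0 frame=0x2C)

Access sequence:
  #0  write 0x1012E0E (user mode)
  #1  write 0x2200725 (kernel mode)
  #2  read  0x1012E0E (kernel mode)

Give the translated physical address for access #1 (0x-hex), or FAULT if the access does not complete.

Trace:
#0 VA=0x1012E0E (w,user):
  lvl0: tbl 0x25, slot 8 ⇒ 0x26007 (P1/RW1/US1/PS0)
  lvl1: tbl 0x26, slot 18 ⇒ 0x29007 (P1/RW1/US1/PS0)
  → PA=0x29E0E  (2 entries read)
#1 VA=0x2200725 (w,kernel):
  lvl0: tbl 0x25, slot 17 ⇒ 0x2A007 (P1/RW1/US1/PS0)
  lvl1: tbl 0x2A, slot 0 ⇒ 0x2C005 (P1/RW0/US1/PS0)
  ⇒ fault: PROTECTION_VIOLATION  — 2 lookups
#2 VA=0x1012E0E (r,kernel):
  TLB hit vpn=0x1012 → PA=0x29E0E

Access #1 PA: FAULT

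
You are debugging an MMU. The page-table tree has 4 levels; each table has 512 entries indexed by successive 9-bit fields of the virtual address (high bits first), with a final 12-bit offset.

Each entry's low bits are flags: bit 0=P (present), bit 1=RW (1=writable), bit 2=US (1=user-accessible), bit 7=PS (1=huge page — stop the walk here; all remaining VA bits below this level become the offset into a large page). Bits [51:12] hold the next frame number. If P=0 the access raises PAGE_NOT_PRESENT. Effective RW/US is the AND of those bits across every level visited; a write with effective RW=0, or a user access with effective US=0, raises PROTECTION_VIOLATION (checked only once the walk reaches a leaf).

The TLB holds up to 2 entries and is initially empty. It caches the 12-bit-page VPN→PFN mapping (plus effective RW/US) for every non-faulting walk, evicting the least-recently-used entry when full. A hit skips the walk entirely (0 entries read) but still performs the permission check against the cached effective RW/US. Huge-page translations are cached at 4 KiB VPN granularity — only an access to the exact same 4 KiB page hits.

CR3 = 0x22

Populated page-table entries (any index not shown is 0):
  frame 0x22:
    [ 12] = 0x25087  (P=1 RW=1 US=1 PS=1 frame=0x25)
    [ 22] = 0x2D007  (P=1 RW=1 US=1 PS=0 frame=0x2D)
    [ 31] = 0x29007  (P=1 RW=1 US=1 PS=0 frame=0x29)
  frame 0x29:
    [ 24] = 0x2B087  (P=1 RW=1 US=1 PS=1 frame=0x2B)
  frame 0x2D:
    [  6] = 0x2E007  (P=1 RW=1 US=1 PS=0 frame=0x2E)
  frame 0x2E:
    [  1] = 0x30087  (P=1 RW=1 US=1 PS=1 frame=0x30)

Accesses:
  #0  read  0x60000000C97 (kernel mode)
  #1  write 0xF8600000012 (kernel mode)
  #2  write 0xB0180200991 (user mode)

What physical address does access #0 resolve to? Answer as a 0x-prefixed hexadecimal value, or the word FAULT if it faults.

Trace:
#0 VA=0x60000000C97 (r,kernel):
  lvl0: tbl 0x22, slot 12 ⇒ 0x25087 (P1/RW1/US1/PS1)
  ✓ 0x25C97 (huge @L0)  — 1 lookups
#1 VA=0xF8600000012 (w,kernel):
  lvl0: tbl 0x22, slot 31 ⇒ 0x29007 (P1/RW1/US1/PS0)
  lvl1: tbl 0x29, slot 24 ⇒ 0x2B087 (P1/RW1/US1/PS1)
  ✓ 0x2B012 (huge @L1)  — 2 lookups
#2 VA=0xB0180200991 (w,user):
  lvl0: tbl 0x22, slot 22 ⇒ 0x2D007 (P1/RW1/US1/PS0)
  lvl1: tbl 0x2D, slot 6 ⇒ 0x2E007 (P1/RW1/US1/PS0)
  lvl2: tbl 0x2E, slot 1 ⇒ 0x30087 (P1/RW1/US1/PS1)
  ✓ 0x30991 (huge @L2)  — 3 lookups

Access #0 PA: 0x25C97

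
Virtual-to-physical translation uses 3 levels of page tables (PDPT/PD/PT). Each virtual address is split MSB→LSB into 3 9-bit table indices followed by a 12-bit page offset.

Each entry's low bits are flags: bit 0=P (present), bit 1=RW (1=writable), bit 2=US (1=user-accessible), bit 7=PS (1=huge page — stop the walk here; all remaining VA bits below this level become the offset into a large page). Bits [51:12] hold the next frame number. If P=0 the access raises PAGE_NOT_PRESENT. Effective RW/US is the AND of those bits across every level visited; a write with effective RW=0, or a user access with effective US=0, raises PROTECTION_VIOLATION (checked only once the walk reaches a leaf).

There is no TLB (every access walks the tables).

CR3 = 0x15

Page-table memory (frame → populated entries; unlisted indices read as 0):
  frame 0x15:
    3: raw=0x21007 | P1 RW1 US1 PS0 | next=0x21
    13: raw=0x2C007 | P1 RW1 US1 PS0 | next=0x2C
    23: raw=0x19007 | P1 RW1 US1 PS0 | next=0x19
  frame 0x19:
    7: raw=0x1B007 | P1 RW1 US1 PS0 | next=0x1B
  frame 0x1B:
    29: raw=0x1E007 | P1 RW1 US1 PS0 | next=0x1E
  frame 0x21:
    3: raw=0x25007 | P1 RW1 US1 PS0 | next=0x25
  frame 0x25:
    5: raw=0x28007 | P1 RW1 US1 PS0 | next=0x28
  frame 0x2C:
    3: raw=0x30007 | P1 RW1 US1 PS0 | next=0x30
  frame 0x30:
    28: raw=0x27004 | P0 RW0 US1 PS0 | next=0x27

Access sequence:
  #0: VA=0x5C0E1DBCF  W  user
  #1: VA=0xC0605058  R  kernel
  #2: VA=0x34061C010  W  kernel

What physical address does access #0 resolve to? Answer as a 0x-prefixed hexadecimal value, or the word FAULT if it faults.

Walk each access:
#0 VA=0x5C0E1DBCF (w,user):
  L0: frame=0x15 idx=23 entry=0x19007 [P=1 RW=1 US=1 PS=0]
  L1: frame=0x19 idx=7 entry=0x1B007 [P=1 RW=1 US=1 PS=0]
  L2: frame=0x1B idx=29 entry=0x1E007 [P=1 RW=1 US=1 PS=0]
  ⇒ phys 0x1EBCF  [3 reads]
#1 VA=0xC0605058 (r,kernel):
  L0: frame=0x15 idx=3 entry=0x21007 [P=1 RW=1 US=1 PS=0]
  L1: frame=0x21 idx=3 entry=0x25007 [P=1 RW=1 US=1 PS=0]
  L2: frame=0x25 idx=5 entry=0x28007 [P=1 RW=1 US=1 PS=0]
  ⇒ phys 0x28058  [3 reads]
#2 VA=0x34061C010 (w,kernel):
  L0: frame=0x15 idx=13 entry=0x2C007 [P=1 RW=1 US=1 PS=0]
  L1: frame=0x2C idx=3 entry=0x30007 [P=1 RW=1 US=1 PS=0]
  L2: frame=0x30 idx=28 entry=0x27004 [P=0 RW=0 US=1 PS=0]
  ⇒ fault: PAGE_NOT_PRESENT  — 3 lookups

Access #0 PA: 0x1EBCF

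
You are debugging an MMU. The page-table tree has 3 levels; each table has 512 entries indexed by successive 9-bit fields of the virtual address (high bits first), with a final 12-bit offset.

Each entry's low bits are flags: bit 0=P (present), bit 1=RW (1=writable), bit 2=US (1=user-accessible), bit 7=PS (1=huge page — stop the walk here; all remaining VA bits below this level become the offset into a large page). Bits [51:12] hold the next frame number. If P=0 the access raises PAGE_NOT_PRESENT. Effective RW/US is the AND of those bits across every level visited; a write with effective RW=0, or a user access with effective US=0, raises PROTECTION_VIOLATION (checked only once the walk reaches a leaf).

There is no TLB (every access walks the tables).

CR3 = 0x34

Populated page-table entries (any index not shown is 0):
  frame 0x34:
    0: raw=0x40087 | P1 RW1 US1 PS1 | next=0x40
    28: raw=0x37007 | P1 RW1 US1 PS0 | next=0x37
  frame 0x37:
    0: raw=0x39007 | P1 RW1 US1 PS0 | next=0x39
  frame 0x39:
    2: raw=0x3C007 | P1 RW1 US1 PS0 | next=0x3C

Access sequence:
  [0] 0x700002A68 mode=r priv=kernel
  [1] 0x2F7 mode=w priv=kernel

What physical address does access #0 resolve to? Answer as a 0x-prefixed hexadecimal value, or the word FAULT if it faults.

Trace:
#0 VA=0x700002A68 (r,kernel):
  L0 @0x34[28] → 0x37007  P=1,RW=1,US=1,PS=0
  L1 @0x37[0] → 0x39007  P=1,RW=1,US=1,PS=0
  L2 @0x39[2] → 0x3C007  P=1,RW=1,US=1,PS=0
  ✓ 0x3CA68  — 3 lookups
#1 VA=0x2F7 (w,kernel):
  L0 @0x34[0] → 0x40087  P=1,RW=1,US=1,PS=1
  ✓ 0x402F7 (huge @L0)  — 1 lookups

Access #0 PA: 0x3CA68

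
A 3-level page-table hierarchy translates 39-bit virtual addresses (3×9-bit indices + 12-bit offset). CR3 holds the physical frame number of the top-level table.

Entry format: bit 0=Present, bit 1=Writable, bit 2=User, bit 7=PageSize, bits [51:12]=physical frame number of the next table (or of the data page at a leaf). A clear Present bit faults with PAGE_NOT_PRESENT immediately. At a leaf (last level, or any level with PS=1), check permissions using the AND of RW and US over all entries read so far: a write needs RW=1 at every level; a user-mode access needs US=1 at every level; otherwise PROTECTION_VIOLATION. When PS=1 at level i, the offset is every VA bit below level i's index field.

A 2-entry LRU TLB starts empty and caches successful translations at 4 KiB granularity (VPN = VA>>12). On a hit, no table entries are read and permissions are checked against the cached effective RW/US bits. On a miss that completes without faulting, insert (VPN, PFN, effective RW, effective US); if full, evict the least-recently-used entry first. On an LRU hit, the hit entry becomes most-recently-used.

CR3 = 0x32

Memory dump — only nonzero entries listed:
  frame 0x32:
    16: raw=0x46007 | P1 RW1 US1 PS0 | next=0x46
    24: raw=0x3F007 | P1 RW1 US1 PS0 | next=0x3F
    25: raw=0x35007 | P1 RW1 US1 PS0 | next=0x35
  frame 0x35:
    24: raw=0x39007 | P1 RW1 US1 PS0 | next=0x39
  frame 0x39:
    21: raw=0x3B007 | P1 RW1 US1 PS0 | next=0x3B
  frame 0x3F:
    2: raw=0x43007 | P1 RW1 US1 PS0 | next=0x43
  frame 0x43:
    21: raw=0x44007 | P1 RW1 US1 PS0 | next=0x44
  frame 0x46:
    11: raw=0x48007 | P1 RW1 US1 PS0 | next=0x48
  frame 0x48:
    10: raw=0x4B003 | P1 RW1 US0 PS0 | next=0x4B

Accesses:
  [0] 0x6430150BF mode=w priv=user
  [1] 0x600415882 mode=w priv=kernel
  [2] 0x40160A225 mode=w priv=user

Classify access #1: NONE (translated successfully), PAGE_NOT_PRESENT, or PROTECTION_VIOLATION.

Walk each access:
#0 VA=0x6430150BF (w,user):
  L0: frame=0x32 idx=25 entry=0x35007 [P=1 RW=1 US=1 PS=0]
  L1: frame=0x35 idx=24 entry=0x39007 [P=1 RW=1 US=1 PS=0]
  L2: frame=0x39 idx=21 entry=0x3B007 [P=1 RW=1 US=1 PS=0]
  ⇒ phys 0x3B0BF  [3 reads]
#1 VA=0x600415882 (w,kernel):
  L0: frame=0x32 idx=24 entry=0x3F007 [P=1 RW=1 US=1 PS=0]
  L1: frame=0x3F idx=2 entry=0x43007 [P=1 RW=1 US=1 PS=0]
  L2: frame=0x43 idx=21 entry=0x44007 [P=1 RW=1 US=1 PS=0]
  ⇒ phys 0x44882  [3 reads]
#2 VA=0x40160A225 (w,user):
  L0: frame=0x32 idx=16 entry=0x46007 [P=1 RW=1 US=1 PS=0]
  L1: frame=0x46 idx=11 entry=0x48007 [P=1 RW=1 US=1 PS=0]
  L2: frame=0x48 idx=10 entry=0x4B003 [P=1 RW=1 US=0 PS=0]
  ⇒ fault: PROTECTION_VIOLATION  — 3 lookups

Access #1 fault: NONE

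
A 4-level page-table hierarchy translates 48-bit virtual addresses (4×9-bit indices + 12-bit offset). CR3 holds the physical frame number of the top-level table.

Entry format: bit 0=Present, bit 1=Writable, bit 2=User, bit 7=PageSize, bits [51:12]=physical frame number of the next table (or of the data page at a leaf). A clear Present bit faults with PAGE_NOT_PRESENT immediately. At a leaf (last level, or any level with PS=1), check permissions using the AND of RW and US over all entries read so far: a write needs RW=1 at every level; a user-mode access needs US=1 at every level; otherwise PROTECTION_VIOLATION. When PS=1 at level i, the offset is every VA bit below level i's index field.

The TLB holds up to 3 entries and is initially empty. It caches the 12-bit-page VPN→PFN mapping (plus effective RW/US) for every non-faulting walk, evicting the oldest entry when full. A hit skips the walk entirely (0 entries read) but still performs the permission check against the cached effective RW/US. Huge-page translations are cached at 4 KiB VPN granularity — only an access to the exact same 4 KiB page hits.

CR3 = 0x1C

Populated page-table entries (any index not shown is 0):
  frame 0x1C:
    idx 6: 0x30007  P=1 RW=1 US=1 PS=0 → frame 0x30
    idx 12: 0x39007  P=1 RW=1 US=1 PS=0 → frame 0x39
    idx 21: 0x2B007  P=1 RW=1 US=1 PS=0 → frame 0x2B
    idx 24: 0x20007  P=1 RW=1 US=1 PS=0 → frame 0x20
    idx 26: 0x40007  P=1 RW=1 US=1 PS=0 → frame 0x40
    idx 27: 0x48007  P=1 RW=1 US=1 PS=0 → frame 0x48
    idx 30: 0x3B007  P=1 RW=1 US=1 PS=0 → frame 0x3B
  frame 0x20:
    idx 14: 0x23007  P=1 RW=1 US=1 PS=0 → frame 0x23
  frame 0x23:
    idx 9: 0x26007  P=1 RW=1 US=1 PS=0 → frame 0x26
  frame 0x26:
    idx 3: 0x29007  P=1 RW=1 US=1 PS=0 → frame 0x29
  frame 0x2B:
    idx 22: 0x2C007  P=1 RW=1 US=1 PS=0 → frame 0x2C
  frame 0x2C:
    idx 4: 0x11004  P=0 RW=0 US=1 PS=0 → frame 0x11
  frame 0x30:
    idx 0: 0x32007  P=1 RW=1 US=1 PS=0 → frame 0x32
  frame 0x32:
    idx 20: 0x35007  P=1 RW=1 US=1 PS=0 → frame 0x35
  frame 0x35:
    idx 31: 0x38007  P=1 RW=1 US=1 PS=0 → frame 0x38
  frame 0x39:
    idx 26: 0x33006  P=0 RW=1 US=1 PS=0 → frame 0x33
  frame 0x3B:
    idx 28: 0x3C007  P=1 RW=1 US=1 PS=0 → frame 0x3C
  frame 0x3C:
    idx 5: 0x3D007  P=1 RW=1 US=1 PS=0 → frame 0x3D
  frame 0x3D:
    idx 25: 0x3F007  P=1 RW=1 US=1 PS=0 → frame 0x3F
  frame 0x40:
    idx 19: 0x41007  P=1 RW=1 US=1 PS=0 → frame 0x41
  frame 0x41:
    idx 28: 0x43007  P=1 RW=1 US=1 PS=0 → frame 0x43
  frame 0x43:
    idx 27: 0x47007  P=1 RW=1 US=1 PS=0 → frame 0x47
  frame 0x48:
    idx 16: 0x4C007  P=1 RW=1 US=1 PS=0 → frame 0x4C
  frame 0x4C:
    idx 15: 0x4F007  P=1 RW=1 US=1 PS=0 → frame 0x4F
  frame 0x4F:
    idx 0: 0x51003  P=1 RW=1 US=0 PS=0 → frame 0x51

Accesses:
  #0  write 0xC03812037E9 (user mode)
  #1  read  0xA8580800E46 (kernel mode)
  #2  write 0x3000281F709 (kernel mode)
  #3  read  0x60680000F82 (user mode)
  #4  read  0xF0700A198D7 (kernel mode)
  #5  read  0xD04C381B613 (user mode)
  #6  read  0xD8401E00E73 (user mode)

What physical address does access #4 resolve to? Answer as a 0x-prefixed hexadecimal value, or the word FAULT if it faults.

Walk each access:
#0 VA=0xC03812037E9 (w,user):
  [0] read 0x1C idx=24: raw=0x20007 flags P=1 W=1 U=1 S=0
  [1] read 0x20 idx=14: raw=0x23007 flags P=1 W=1 U=1 S=0
  [2] read 0x23 idx=9: raw=0x26007 flags P=1 W=1 U=1 S=0
  [3] read 0x26 idx=3: raw=0x29007 flags P=1 W=1 U=1 S=0
  ✓ 0x297E9  — 4 lookups
#1 VA=0xA8580800E46 (r,kernel):
  [0] read 0x1C idx=21: raw=0x2B007 flags P=1 W=1 U=1 S=0
  [1] read 0x2B idx=22: raw=0x2C007 flags P=1 W=1 U=1 S=0
  [2] read 0x2C idx=4: raw=0x11004 flags P=0 W=0 U=1 S=0
  ✗ PAGE_NOT_PRESENT  [3 reads]
#2 VA=0x3000281F709 (w,kernel):
  [0] read 0x1C idx=6: raw=0x30007 flags P=1 W=1 U=1 S=0
  [1] read 0x30 idx=0: raw=0x32007 flags P=1 W=1 U=1 S=0
  [2] read 0x32 idx=20: raw=0x35007 flags P=1 W=1 U=1 S=0
  [3] read 0x35 idx=31: raw=0x38007 flags P=1 W=1 U=1 S=0
  ✓ 0x38709  — 4 lookups
#3 VA=0x60680000F82 (r,user):
  [0] read 0x1C idx=12: raw=0x39007 flags P=1 W=1 U=1 S=0
  [1] read 0x39 idx=26: raw=0x33006 flags P=0 W=1 U=1 S=0
  ✗ PAGE_NOT_PRESENT  [2 reads]
#4 VA=0xF0700A198D7 (r,kernel):
  [0] read 0x1C idx=30: raw=0x3B007 flags P=1 W=1 U=1 S=0
  [1] read 0x3B idx=28: raw=0x3C007 flags P=1 W=1 U=1 S=0
  [2] read 0x3C idx=5: raw=0x3D007 flags P=1 W=1 U=1 S=0
  [3] read 0x3D idx=25: raw=0x3F007 flags P=1 W=1 U=1 S=0
  ✓ 0x3F8D7  — 4 lookups
#5 VA=0xD04C381B613 (r,user):
  [0] read 0x1C idx=26: raw=0x40007 flags P=1 W=1 U=1 S=0
  [1] read 0x40 idx=19: raw=0x41007 flags P=1 W=1 U=1 S=0
  [2] read 0x41 idx=28: raw=0x43007 flags P=1 W=1 U=1 S=0
  [3] read 0x43 idx=27: raw=0x47007 flags P=1 W=1 U=1 S=0
  ✓ 0x47613  — 4 lookups
#6 VA=0xD8401E00E73 (r,user):
  [0] read 0x1C idx=27: raw=0x48007 flags P=1 W=1 U=1 S=0
  [1] read 0x48 idx=16: raw=0x4C007 flags P=1 W=1 U=1 S=0
  [2] read 0x4C idx=15: raw=0x4F007 flags P=1 W=1 U=1 S=0
  [3] read 0x4F idx=0: raw=0x51003 flags P=1 W=1 U=0 S=0
  ✗ PROTECTION_VIOLATION  [4 reads]

Access #4 PA: 0x3F8D7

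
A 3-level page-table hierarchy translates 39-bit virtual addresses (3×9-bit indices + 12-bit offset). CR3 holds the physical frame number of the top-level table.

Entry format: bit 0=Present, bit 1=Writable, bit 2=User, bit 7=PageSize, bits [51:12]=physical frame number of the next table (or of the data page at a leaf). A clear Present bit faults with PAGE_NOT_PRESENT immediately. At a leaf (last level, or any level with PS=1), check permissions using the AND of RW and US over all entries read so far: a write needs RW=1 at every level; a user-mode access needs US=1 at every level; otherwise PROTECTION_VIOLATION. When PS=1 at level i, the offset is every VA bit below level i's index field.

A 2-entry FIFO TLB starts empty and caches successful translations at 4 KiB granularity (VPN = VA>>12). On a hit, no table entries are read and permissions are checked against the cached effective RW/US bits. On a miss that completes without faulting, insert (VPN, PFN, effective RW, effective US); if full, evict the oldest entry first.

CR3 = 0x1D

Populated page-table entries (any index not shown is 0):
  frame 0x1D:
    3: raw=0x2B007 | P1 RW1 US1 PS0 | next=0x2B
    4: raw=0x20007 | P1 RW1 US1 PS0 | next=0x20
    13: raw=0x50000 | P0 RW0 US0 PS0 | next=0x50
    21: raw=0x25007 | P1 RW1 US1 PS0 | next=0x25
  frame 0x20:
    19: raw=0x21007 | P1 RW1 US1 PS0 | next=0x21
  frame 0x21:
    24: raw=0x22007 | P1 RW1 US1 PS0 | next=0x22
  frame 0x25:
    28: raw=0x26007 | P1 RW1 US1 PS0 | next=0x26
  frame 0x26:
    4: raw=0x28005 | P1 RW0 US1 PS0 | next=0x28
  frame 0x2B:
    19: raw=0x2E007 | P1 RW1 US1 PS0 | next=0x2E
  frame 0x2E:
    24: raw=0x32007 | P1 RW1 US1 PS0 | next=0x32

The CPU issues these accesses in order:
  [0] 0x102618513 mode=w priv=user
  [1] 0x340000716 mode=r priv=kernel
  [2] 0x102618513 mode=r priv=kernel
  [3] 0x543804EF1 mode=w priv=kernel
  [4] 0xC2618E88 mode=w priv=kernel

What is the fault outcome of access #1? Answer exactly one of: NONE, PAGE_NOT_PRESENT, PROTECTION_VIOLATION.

Trace:
#0 VA=0x102618513 (w,user):
  L0 @0x1D[4] → 0x20007  P=1,RW=1,US=1,PS=0
  L1 @0x20[19] → 0x21007  P=1,RW=1,US=1,PS=0
  L2 @0x21[24] → 0x22007  P=1,RW=1,US=1,PS=0
  ✓ 0x22513  — 3 lookups
#1 VA=0x340000716 (r,kernel):
  L0 @0x1D[13] → 0x50000  P=0,RW=0,US=0,PS=0
  ⇒ fault: PAGE_NOT_PRESENT  — 1 lookups
#2 VA=0x102618513 (r,kernel):
  TLB hit vpn=0x102618 → PA=0x22513
#3 VA=0x543804EF1 (w,kernel):
  L0 @0x1D[21] → 0x25007  P=1,RW=1,US=1,PS=0
  L1 @0x25[28] → 0x26007  P=1,RW=1,US=1,PS=0
  L2 @0x26[4] → 0x28005  P=1,RW=0,US=1,PS=0
  ⇒ fault: PROTECTION_VIOLATION  — 3 lookups
#4 VA=0xC2618E88 (w,kernel):
  L0 @0x1D[3] → 0x2B007  P=1,RW=1,US=1,PS=0
  L1 @0x2B[19] → 0x2E007  P=1,RW=1,US=1,PS=0
  L2 @0x2E[24] → 0x32007  P=1,RW=1,US=1,PS=0
  ✓ 0x32E88  — 3 lookups

Access #1 fault: PAGE_NOT_PRESENT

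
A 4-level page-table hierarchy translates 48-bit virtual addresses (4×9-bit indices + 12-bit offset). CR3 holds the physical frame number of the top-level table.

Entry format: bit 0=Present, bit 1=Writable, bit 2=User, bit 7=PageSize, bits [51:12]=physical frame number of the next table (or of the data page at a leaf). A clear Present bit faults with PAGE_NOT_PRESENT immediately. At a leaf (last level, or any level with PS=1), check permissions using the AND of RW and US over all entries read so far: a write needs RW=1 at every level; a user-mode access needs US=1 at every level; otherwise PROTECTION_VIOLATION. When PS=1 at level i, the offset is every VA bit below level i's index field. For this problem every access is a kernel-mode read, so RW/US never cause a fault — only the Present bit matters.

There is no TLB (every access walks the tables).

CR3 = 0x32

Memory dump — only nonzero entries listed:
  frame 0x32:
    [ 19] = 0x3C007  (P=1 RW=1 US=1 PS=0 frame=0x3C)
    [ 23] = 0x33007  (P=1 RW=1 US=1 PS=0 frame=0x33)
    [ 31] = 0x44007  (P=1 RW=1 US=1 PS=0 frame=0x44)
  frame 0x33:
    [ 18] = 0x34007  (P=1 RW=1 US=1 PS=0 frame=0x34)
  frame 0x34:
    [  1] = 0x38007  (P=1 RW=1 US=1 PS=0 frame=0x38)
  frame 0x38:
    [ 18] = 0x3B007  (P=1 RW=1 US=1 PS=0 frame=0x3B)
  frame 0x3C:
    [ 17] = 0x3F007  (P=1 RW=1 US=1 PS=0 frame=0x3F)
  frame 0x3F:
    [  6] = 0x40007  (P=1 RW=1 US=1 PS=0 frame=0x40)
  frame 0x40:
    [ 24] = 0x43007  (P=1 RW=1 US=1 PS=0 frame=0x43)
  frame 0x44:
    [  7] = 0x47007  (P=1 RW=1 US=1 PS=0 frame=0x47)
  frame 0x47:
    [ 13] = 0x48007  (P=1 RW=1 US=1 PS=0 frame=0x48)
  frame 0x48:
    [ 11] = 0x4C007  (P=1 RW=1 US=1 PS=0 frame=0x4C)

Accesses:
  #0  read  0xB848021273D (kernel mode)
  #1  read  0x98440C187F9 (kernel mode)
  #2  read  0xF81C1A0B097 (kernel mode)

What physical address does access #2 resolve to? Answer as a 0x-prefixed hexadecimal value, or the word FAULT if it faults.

Walk each access:
#0 VA=0xB848021273D (r,kernel):
  L0 @0x32[23] → 0x33007  P=1,RW=1,US=1,PS=0
  L1 @0x33[18] → 0x34007  P=1,RW=1,US=1,PS=0
  L2 @0x34[1] → 0x38007  P=1,RW=1,US=1,PS=0
  L3 @0x38[18] → 0x3B007  P=1,RW=1,US=1,PS=0
  ⇒ phys 0x3B73D  [4 reads]
#1 VA=0x98440C187F9 (r,kernel):
  L0 @0x32[19] → 0x3C007  P=1,RW=1,US=1,PS=0
  L1 @0x3C[17] → 0x3F007  P=1,RW=1,US=1,PS=0
  L2 @0x3F[6] → 0x40007  P=1,RW=1,US=1,PS=0
  L3 @0x40[24] → 0x43007  P=1,RW=1,US=1,PS=0
  ⇒ phys 0x437F9  [4 reads]
#2 VA=0xF81C1A0B097 (r,kernel):
  L0 @0x32[31] → 0x44007  P=1,RW=1,US=1,PS=0
  L1 @0x44[7] → 0x47007  P=1,RW=1,US=1,PS=0
  L2 @0x47[13] → 0x48007  P=1,RW=1,US=1,PS=0
  L3 @0x48[11] → 0x4C007  P=1,RW=1,US=1,PS=0
  ⇒ phys 0x4C097  [4 reads]

Access #2 PA: 0x4C097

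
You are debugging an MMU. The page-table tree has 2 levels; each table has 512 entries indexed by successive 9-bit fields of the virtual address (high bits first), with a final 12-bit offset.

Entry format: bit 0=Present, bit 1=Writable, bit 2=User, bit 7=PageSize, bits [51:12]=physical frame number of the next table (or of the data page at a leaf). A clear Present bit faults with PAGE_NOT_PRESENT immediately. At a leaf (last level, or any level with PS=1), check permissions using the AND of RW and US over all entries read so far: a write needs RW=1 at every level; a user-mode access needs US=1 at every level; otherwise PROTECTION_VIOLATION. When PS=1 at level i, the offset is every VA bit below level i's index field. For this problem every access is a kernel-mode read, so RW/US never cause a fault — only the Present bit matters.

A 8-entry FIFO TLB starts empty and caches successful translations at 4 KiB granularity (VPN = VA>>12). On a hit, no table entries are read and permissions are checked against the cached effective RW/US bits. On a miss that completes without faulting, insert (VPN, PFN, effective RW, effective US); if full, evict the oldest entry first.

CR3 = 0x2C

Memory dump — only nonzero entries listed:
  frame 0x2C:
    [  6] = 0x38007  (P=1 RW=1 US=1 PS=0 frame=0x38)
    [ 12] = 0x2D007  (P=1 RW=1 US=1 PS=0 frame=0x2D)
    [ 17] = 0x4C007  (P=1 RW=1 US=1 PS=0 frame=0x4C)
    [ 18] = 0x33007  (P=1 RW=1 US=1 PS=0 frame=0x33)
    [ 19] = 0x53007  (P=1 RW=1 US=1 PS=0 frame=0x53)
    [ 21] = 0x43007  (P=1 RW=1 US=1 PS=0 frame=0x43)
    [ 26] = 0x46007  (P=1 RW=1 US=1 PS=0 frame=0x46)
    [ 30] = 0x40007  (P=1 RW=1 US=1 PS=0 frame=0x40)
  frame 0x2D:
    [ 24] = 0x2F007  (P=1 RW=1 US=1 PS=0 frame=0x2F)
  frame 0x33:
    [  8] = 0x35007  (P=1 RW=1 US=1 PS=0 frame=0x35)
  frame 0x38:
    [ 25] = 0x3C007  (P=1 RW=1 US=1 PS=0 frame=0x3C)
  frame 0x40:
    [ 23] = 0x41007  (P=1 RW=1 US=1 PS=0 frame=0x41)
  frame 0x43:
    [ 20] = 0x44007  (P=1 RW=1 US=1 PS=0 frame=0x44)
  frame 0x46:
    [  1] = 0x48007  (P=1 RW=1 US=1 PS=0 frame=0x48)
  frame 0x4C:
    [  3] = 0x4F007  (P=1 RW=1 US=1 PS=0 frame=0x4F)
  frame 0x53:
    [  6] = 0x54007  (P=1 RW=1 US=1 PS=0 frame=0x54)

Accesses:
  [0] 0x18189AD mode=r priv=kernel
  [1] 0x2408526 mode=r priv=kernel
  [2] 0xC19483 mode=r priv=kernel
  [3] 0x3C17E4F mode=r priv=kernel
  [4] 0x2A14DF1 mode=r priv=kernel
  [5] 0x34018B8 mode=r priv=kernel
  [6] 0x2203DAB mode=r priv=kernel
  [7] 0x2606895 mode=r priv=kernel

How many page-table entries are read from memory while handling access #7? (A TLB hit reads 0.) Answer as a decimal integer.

Per-access translation:
#0 VA=0x18189AD (r,kernel):
  L0 @0x2C[12] → 0x2D007  P=1,RW=1,US=1,PS=0
  L1 @0x2D[24] → 0x2F007  P=1,RW=1,US=1,PS=0
  ✓ 0x2F9AD  — 2 lookups
#1 VA=0x2408526 (r,kernel):
  L0 @0x2C[18] → 0x33007  P=1,RW=1,US=1,PS=0
  L1 @0x33[8] → 0x35007  P=1,RW=1,US=1,PS=0
  ✓ 0x35526  — 2 lookups
#2 VA=0xC19483 (r,kernel):
  L0 @0x2C[6] → 0x38007  P=1,RW=1,US=1,PS=0
  L1 @0x38[25] → 0x3C007  P=1,RW=1,US=1,PS=0
  ✓ 0x3C483  — 2 lookups
#3 VA=0x3C17E4F (r,kernel):
  L0 @0x2C[30] → 0x40007  P=1,RW=1,US=1,PS=0
  L1 @0x40[23] → 0x41007  P=1,RW=1,US=1,PS=0
  ✓ 0x41E4F  — 2 lookups
#4 VA=0x2A14DF1 (r,kernel):
  L0 @0x2C[21] → 0x43007  P=1,RW=1,US=1,PS=0
  L1 @0x43[20] → 0x44007  P=1,RW=1,US=1,PS=0
  ✓ 0x44DF1  — 2 lookups
#5 VA=0x34018B8 (r,kernel):
  L0 @0x2C[26] → 0x46007  P=1,RW=1,US=1,PS=0
  L1 @0x46[1] → 0x48007  P=1,RW=1,US=1,PS=0
  ✓ 0x488B8  — 2 lookups
#6 VA=0x2203DAB (r,kernel):
  L0 @0x2C[17] → 0x4C007  P=1,RW=1,US=1,PS=0
  L1 @0x4C[3] → 0x4F007  P=1,RW=1,US=1,PS=0
  ✓ 0x4FDAB  — 2 lookups
#7 VA=0x2606895 (r,kernel):
  L0 @0x2C[19] → 0x53007  P=1,RW=1,US=1,PS=0
  L1 @0x53[6] → 0x54007  P=1,RW=1,US=1,PS=0
  ✓ 0x54895  — 2 lookups

Entries read for #7: 2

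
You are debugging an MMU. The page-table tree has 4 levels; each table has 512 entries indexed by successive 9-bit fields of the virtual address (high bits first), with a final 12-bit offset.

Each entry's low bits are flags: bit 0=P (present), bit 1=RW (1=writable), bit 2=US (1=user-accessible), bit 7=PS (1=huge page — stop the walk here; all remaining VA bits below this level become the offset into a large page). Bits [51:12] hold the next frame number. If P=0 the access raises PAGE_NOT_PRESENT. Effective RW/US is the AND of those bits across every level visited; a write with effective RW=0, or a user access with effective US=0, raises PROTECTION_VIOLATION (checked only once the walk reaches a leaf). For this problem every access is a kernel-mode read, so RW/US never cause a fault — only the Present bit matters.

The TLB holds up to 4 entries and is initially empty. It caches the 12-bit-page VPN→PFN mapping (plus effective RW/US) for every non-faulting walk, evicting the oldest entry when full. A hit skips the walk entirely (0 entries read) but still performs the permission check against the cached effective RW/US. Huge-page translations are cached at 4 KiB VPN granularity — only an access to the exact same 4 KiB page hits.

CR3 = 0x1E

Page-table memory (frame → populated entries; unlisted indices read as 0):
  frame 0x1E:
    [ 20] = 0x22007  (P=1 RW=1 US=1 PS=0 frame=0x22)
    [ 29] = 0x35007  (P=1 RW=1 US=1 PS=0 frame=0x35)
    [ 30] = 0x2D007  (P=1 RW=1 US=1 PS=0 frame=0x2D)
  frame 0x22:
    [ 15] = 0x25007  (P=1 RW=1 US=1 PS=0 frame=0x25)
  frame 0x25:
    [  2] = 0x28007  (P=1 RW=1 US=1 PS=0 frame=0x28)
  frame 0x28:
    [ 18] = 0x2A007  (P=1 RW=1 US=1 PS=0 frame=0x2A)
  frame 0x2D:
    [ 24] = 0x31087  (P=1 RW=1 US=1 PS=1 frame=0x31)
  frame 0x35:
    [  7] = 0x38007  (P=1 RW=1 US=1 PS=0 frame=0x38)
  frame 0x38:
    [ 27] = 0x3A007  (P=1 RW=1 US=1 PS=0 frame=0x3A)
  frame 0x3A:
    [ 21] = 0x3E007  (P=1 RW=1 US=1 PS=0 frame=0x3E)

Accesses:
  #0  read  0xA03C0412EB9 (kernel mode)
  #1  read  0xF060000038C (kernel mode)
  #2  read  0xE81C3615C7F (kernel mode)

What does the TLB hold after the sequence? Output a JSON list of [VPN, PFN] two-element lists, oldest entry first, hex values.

Trace:
#0 VA=0xA03C0412EB9 (r,kernel):
  L0: frame=0x1E idx=20 entry=0x22007 [P=1 RW=1 US=1 PS=0]
  L1: frame=0x22 idx=15 entry=0x25007 [P=1 RW=1 US=1 PS=0]
  L2: frame=0x25 idx=2 entry=0x28007 [P=1 RW=1 US=1 PS=0]
  L3: frame=0x28 idx=18 entry=0x2A007 [P=1 RW=1 US=1 PS=0]
  → PA=0x2AEB9  (4 entries read)
#1 VA=0xF060000038C (r,kernel):
  L0: frame=0x1E idx=30 entry=0x2D007 [P=1 RW=1 US=1 PS=0]
  L1: frame=0x2D idx=24 entry=0x31087 [P=1 RW=1 US=1 PS=1]
  → PA=0x3138C (huge @L1)  (2 entries read)
#2 VA=0xE81C3615C7F (r,kernel):
  L0: frame=0x1E idx=29 entry=0x35007 [P=1 RW=1 US=1 PS=0]
  L1: frame=0x35 idx=7 entry=0x38007 [P=1 RW=1 US=1 PS=0]
  L2: frame=0x38 idx=27 entry=0x3A007 [P=1 RW=1 US=1 PS=0]
  L3: frame=0x3A idx=21 entry=0x3E007 [P=1 RW=1 US=1 PS=0]
  → PA=0x3EC7F  (4 entries read)

TLB: [["0xA03C0412", "0x2A"], ["0xF0600000", "0x31"], ["0xE81C3615", "0x3E"]]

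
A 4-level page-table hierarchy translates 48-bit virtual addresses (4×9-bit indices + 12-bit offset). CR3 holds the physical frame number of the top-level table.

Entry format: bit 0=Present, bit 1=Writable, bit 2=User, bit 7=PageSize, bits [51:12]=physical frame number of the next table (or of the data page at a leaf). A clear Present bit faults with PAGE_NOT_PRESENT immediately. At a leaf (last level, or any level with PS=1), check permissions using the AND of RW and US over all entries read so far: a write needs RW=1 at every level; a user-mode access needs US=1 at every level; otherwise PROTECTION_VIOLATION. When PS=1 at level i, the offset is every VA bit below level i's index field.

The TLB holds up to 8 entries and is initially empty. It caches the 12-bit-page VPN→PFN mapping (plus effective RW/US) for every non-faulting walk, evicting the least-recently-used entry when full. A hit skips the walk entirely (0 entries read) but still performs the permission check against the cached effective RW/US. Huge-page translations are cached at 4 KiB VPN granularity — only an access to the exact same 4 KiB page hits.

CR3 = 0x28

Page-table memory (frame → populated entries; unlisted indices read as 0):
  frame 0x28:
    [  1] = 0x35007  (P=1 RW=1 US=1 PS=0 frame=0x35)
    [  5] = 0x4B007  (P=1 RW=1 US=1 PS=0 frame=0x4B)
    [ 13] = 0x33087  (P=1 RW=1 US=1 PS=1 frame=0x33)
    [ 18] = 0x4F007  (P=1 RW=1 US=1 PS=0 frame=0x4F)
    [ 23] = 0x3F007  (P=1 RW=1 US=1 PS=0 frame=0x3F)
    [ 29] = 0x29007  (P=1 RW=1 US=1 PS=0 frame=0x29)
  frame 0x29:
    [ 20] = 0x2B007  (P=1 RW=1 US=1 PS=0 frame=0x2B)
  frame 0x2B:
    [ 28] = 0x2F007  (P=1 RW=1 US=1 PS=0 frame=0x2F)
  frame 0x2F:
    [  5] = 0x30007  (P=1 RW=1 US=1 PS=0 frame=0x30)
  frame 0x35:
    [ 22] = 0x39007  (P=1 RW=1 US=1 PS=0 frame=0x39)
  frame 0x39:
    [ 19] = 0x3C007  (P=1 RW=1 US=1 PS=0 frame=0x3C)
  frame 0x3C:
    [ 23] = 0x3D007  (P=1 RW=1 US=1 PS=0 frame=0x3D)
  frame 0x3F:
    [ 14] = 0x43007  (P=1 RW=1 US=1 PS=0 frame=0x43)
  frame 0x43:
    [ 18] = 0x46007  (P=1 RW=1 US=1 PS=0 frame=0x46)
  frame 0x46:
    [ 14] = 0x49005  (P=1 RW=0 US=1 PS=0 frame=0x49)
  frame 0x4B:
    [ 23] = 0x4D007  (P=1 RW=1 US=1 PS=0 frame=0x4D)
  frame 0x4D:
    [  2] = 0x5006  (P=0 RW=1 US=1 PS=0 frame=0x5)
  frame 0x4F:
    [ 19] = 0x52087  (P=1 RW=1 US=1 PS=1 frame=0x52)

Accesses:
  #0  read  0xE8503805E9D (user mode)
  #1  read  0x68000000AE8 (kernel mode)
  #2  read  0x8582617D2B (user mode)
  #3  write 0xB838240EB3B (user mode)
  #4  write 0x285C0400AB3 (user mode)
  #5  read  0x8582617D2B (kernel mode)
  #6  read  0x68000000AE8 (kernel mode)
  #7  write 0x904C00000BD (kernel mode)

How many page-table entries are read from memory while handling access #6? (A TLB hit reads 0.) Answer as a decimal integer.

Trace:
#0 VA=0xE8503805E9D (r,user):
  lvl0: tbl 0x28, slot 29 ⇒ 0x29007 (P1/RW1/US1/PS0)
  lvl1: tbl 0x29, slot 20 ⇒ 0x2B007 (P1/RW1/US1/PS0)
  lvl2: tbl 0x2B, slot 28 ⇒ 0x2F007 (P1/RW1/US1/PS0)
  lvl3: tbl 0x2F, slot 5 ⇒ 0x30007 (P1/RW1/US1/PS0)
  ⇒ phys 0x30E9D  [4 reads]
#1 VA=0x68000000AE8 (r,kernel):
  lvl0: tbl 0x28, slot 13 ⇒ 0x33087 (P1/RW1/US1/PS1)
  ⇒ phys 0x33AE8 (huge @L0)  [1 reads]
#2 VA=0x8582617D2B (r,user):
  lvl0: tbl 0x28, slot 1 ⇒ 0x35007 (P1/RW1/US1/PS0)
  lvl1: tbl 0x35, slot 22 ⇒ 0x39007 (P1/RW1/US1/PS0)
  lvl2: tbl 0x39, slot 19 ⇒ 0x3C007 (P1/RW1/US1/PS0)
  lvl3: tbl 0x3C, slot 23 ⇒ 0x3D007 (P1/RW1/US1/PS0)
  ⇒ phys 0x3DD2B  [4 reads]
#3 VA=0xB838240EB3B (w,user):
  lvl0: tbl 0x28, slot 23 ⇒ 0x3F007 (P1/RW1/US1/PS0)
  lvl1: tbl 0x3F, slot 14 ⇒ 0x43007 (P1/RW1/US1/PS0)
  lvl2: tbl 0x43, slot 18 ⇒ 0x46007 (P1/RW1/US1/PS0)
  lvl3: tbl 0x46, slot 14 ⇒ 0x49005 (P1/RW0/US1/PS0)
  → PROTECTION_VIOLATION  (4 entries read)
#4 VA=0x285C0400AB3 (w,user):
  lvl0: tbl 0x28, slot 5 ⇒ 0x4B007 (P1/RW1/US1/PS0)
  lvl1: tbl 0x4B, slot 23 ⇒ 0x4D007 (P1/RW1/US1/PS0)
  lvl2: tbl 0x4D, slot 2 ⇒ 0x5006 (P0/RW1/US1/PS0)
  → PAGE_NOT_PRESENT  (3 entries read)
#5 VA=0x8582617D2B (r,kernel):
  TLB hit vpn=0x8582617 → PA=0x3DD2B
#6 VA=0x68000000AE8 (r,kernel):
  TLB hit vpn=0x68000000 → PA=0x33AE8
#7 VA=0x904C00000BD (w,kernel):
  lvl0: tbl 0x28, slot 18 ⇒ 0x4F007 (P1/RW1/US1/PS0)
  lvl1: tbl 0x4F, slot 19 ⇒ 0x52087 (P1/RW1/US1/PS1)
  ⇒ phys 0x520BD (huge @L1)  [2 reads]

Entries read for #6: 0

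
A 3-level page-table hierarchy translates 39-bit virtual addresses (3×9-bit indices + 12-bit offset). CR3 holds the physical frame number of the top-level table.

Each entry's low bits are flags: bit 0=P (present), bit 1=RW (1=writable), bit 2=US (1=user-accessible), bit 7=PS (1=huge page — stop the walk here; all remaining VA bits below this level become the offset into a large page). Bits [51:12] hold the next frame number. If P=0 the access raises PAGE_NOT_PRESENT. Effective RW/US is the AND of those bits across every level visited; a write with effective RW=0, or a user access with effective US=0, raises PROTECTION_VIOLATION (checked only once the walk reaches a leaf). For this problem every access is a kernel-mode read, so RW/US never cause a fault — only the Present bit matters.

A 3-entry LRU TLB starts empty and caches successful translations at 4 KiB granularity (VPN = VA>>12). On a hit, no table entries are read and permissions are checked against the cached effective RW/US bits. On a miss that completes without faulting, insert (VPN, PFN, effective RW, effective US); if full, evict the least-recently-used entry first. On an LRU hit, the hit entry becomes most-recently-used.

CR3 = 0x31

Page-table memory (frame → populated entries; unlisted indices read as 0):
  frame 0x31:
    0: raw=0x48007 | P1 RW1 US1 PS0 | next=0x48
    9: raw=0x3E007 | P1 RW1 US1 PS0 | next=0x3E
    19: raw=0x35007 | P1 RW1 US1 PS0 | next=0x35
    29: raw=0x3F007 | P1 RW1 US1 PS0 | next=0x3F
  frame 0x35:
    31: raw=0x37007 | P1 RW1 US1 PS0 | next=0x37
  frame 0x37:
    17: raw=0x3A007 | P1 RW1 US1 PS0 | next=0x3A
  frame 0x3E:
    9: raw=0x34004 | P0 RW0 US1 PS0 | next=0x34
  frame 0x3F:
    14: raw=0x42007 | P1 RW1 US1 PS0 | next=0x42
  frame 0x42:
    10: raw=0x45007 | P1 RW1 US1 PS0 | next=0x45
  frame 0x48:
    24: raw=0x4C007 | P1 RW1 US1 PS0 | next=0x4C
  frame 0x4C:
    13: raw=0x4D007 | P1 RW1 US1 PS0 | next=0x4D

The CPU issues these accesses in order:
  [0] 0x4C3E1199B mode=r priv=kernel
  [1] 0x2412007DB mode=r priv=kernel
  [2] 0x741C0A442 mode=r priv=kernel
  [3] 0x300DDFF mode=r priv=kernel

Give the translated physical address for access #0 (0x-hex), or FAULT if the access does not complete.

Trace:
#0 VA=0x4C3E1199B (r,kernel):
  [0] read 0x31 idx=19: raw=0x35007 flags P=1 W=1 U=1 S=0
  [1] read 0x35 idx=31: raw=0x37007 flags P=1 W=1 U=1 S=0
  [2] read 0x37 idx=17: raw=0x3A007 flags P=1 W=1 U=1 S=0
  ✓ 0x3A99B  — 3 lookups
#1 VA=0x2412007DB (r,kernel):
  [0] read 0x31 idx=9: raw=0x3E007 flags P=1 W=1 U=1 S=0
  [1] read 0x3E idx=9: raw=0x34004 flags P=0 W=0 U=1 S=0
  ⇒ fault: PAGE_NOT_PRESENT  — 2 lookups
#2 VA=0x741C0A442 (r,kernel):
  [0] read 0x31 idx=29: raw=0x3F007 flags P=1 W=1 U=1 S=0
  [1] read 0x3F idx=14: raw=0x42007 flags P=1 W=1 U=1 S=0
  [2] read 0x42 idx=10: raw=0x45007 flags P=1 W=1 U=1 S=0
  ✓ 0x45442  — 3 lookups
#3 VA=0x300DDFF (r,kernel):
  [0] read 0x31 idx=0: raw=0x48007 flags P=1 W=1 U=1 S=0
  [1] read 0x48 idx=24: raw=0x4C007 flags P=1 W=1 U=1 S=0
  [2] read 0x4C idx=13: raw=0x4D007 flags P=1 W=1 U=1 S=0
  ✓ 0x4DDFF  — 3 lookups

Access #0 PA: 0x3A99B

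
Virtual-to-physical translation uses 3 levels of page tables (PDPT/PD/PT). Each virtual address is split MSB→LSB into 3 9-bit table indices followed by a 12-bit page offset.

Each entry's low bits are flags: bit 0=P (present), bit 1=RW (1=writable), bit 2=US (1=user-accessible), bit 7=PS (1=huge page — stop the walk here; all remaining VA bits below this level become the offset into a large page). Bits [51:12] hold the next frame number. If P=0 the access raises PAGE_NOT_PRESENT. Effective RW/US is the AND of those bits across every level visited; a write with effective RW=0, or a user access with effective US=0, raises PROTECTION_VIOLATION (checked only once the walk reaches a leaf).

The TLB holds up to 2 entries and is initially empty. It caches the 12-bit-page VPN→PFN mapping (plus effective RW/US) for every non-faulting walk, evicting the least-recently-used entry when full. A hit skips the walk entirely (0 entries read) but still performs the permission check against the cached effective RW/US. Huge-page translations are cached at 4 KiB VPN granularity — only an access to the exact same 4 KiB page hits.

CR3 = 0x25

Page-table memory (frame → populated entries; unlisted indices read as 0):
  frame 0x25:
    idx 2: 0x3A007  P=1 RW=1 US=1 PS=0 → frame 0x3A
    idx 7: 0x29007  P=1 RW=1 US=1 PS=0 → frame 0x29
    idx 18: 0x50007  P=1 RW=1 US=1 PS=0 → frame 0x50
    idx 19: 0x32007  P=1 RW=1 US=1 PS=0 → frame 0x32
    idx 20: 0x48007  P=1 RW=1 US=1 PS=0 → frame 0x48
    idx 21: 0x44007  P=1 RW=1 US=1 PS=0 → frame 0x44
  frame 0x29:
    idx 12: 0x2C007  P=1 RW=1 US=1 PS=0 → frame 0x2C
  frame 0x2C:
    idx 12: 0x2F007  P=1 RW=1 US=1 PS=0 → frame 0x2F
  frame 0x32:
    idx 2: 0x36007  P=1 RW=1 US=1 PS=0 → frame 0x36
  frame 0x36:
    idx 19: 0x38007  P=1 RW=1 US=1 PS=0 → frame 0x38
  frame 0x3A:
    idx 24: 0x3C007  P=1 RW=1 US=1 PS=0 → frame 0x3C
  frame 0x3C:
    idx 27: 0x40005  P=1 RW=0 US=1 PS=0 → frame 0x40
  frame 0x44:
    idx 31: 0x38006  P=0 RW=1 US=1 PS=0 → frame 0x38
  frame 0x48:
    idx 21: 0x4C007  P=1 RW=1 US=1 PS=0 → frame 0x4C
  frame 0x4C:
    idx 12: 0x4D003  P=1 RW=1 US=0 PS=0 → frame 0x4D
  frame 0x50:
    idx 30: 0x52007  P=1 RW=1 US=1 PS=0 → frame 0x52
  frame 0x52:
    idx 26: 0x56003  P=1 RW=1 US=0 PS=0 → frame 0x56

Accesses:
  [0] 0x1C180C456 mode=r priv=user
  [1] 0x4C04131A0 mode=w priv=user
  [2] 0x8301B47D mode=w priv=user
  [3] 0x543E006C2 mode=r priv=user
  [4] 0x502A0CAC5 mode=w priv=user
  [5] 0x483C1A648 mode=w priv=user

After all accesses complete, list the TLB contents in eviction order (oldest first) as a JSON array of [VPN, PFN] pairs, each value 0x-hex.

Per-access translation:
#0 VA=0x1C180C456 (r,user):
  [0] read 0x25 idx=7: raw=0x29007 flags P=1 W=1 U=1 S=0
  [1] read 0x29 idx=12: raw=0x2C007 flags P=1 W=1 U=1 S=0
  [2] read 0x2C idx=12: raw=0x2F007 flags P=1 W=1 U=1 S=0
  ⇒ phys 0x2F456  [3 reads]
#1 VA=0x4C04131A0 (w,user):
  [0] read 0x25 idx=19: raw=0x32007 flags P=1 W=1 U=1 S=0
  [1] read 0x32 idx=2: raw=0x36007 flags P=1 W=1 U=1 S=0
  [2] read 0x36 idx=19: raw=0x38007 flags P=1 W=1 U=1 S=0
  ⇒ phys 0x381A0  [3 reads]
#2 VA=0x8301B47D (w,user):
  [0] read 0x25 idx=2: raw=0x3A007 flags P=1 W=1 U=1 S=0
  [1] read 0x3A idx=24: raw=0x3C007 flags P=1 W=1 U=1 S=0
  [2] read 0x3C idx=27: raw=0x40005 flags P=1 W=0 U=1 S=0
  ✗ PROTECTION_VIOLATION  [3 reads]
#3 VA=0x543E006C2 (r,user):
  [0] read 0x25 idx=21: raw=0x44007 flags P=1 W=1 U=1 S=0
  [1] read 0x44 idx=31: raw=0x38006 flags P=0 W=1 U=1 S=0
  ✗ PAGE_NOT_PRESENT  [2 reads]
#4 VA=0x502A0CAC5 (w,user):
  [0] read 0x25 idx=20: raw=0x48007 flags P=1 W=1 U=1 S=0
  [1] read 0x48 idx=21: raw=0x4C007 flags P=1 W=1 U=1 S=0
  [2] read 0x4C idx=12: raw=0x4D003 flags P=1 W=1 U=0 S=0
  ✗ PROTECTION_VIOLATION  [3 reads]
#5 VA=0x483C1A648 (w,user):
  [0] read 0x25 idx=18: raw=0x50007 flags P=1 W=1 U=1 S=0
  [1] read 0x50 idx=30: raw=0x52007 flags P=1 W=1 U=1 S=0
  [2] read 0x52 idx=26: raw=0x56003 flags P=1 W=1 U=0 S=0
  ✗ PROTECTION_VIOLATION  [3 reads]

TLB: [["0x1C180C", "0x2F"], ["0x4C0413", "0x38"]]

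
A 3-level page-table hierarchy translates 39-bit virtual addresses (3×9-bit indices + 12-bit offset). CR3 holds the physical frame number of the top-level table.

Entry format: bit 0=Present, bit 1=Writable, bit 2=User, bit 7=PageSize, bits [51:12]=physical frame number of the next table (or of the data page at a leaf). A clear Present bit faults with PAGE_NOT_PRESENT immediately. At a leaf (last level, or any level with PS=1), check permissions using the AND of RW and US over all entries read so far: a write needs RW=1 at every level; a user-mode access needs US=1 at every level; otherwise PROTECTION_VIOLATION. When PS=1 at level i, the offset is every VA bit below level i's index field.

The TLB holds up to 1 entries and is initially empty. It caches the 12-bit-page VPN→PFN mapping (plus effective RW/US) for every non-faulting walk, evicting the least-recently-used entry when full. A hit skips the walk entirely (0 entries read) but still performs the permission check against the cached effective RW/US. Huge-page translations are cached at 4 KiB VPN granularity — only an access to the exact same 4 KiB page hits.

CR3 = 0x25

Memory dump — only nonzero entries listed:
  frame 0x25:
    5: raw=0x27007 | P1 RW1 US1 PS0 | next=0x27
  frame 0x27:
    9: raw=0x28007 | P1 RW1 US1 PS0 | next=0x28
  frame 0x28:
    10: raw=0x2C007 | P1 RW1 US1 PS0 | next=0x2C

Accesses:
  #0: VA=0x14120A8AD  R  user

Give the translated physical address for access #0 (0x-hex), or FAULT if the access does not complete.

Per-access translation:
#0 VA=0x14120A8AD (r,user):
  L0 @0x25[5] → 0x27007  P=1,RW=1,US=1,PS=0
  L1 @0x27[9] → 0x28007  P=1,RW=1,US=1,PS=0
  L2 @0x28[10] → 0x2C007  P=1,RW=1,US=1,PS=0
  ⇒ phys 0x2C8AD  [3 reads]

Access #0 PA: 0x2C8AD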